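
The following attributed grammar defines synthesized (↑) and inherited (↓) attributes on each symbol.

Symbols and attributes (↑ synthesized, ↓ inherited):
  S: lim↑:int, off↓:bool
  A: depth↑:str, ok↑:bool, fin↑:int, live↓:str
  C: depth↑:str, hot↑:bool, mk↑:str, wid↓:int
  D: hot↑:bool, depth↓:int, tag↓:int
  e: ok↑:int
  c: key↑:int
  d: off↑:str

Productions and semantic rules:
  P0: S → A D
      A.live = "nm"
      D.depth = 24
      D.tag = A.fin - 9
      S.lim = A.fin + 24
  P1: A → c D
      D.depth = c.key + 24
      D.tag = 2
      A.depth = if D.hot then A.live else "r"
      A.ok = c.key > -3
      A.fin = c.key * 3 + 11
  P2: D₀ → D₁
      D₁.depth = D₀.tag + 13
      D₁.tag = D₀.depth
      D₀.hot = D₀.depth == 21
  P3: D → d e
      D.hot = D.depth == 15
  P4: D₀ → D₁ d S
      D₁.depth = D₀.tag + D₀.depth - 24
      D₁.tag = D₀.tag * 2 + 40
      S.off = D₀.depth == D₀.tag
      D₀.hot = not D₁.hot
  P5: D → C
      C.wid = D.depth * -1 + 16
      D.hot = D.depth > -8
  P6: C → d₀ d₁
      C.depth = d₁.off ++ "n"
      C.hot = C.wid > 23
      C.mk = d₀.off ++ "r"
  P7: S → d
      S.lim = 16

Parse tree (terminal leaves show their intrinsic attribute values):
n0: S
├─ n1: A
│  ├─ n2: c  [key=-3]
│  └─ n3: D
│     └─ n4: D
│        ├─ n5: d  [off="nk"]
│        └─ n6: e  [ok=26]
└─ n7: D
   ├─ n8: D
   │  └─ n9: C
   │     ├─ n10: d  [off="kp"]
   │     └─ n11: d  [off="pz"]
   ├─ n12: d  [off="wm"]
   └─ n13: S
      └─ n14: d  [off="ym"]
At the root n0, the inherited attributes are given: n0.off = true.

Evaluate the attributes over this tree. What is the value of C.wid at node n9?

23

1. n0.off = true  [given at root]
2. n1.live = "nm"  ["nm"]
3. n2.key = -3  [terminal]
4. n3.depth = 21  [c.key + 24]
5. n3.tag = 2  [2]
6. n4.depth = 15  [D₀.tag + 13]
7. n4.tag = 21  [D₀.depth]
8. n5.off = "nk"  [terminal]
9. n6.ok = 26  [terminal]
10. n4.hot = true  [D.depth == 15]
11. n3.hot = true  [D₀.depth == 21]
12. n1.depth = "nm"  [if D.hot then A.live else "r"]
13. n1.ok = false  [c.key > -3]
14. n1.fin = 2  [c.key * 3 + 11]
15. n7.depth = 24  [24]
16. n7.tag = -7  [A.fin - 9]
17. n8.depth = -7  [D₀.tag + D₀.depth - 24]
18. n8.tag = 26  [D₀.tag * 2 + 40]
19. n9.wid = 23  [D.depth * -1 + 16]
20. n10.off = "kp"  [terminal]
21. n11.off = "pz"  [terminal]
22. n9.depth = "pzn"  [d₁.off ++ "n"]
23. n9.hot = false  [C.wid > 23]
24. n9.mk = "kpr"  [d₀.off ++ "r"]
25. n8.hot = true  [D.depth > -8]
26. n12.off = "wm"  [terminal]
27. n13.off = false  [D₀.depth == D₀.tag]
28. n14.off = "ym"  [terminal]
29. n13.lim = 16  [16]
30. n7.hot = false  [not D₁.hot]
31. n0.lim = 26  [A.fin + 24]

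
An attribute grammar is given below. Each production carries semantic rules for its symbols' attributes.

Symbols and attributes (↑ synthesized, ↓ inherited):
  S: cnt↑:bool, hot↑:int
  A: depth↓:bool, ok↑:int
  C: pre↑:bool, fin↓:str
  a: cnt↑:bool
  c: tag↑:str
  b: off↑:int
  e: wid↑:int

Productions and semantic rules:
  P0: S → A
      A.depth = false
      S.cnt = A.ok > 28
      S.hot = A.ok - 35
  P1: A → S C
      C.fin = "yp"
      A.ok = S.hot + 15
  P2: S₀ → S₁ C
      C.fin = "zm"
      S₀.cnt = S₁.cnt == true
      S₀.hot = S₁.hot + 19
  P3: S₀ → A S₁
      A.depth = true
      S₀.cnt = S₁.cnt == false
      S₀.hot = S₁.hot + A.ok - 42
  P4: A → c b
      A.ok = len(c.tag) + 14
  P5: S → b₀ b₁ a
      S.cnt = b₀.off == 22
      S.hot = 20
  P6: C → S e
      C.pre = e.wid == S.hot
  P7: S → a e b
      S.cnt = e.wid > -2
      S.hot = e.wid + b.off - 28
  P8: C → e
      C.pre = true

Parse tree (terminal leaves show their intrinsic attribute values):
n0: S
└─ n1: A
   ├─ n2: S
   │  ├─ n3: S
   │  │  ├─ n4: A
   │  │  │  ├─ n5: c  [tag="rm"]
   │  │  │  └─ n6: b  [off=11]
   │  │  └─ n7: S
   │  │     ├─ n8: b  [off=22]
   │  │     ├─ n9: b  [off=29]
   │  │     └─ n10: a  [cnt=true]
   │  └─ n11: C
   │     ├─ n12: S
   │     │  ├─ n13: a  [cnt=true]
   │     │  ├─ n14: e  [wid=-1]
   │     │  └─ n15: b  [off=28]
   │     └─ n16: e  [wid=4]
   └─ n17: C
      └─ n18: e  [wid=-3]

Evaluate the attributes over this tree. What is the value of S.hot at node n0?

1. n1.depth = false  [false]
2. n4.depth = true  [true]
3. n5.tag = "rm"  [terminal]
4. n6.off = 11  [terminal]
5. n4.ok = 16  [len(c.tag) + 14]
6. n8.off = 22  [terminal]
7. n9.off = 29  [terminal]
8. n10.cnt = true  [terminal]
9. n7.cnt = true  [b₀.off == 22]
10. n7.hot = 20  [20]
11. n3.cnt = false  [S₁.cnt == false]
12. n3.hot = -6  [S₁.hot + A.ok - 42]
13. n11.fin = "zm"  ["zm"]
14. n13.cnt = true  [terminal]
15. n14.wid = -1  [terminal]
16. n15.off = 28  [terminal]
17. n12.cnt = true  [e.wid > -2]
18. n12.hot = -1  [e.wid + b.off - 28]
19. n16.wid = 4  [terminal]
20. n11.pre = false  [e.wid == S.hot]
21. n2.cnt = false  [S₁.cnt == true]
22. n2.hot = 13  [S₁.hot + 19]
23. n17.fin = "yp"  ["yp"]
24. n18.wid = -3  [terminal]
25. n17.pre = true  [true]
26. n1.ok = 28  [S.hot + 15]
27. n0.cnt = false  [A.ok > 28]
28. n0.hot = -7  [A.ok - 35]

-7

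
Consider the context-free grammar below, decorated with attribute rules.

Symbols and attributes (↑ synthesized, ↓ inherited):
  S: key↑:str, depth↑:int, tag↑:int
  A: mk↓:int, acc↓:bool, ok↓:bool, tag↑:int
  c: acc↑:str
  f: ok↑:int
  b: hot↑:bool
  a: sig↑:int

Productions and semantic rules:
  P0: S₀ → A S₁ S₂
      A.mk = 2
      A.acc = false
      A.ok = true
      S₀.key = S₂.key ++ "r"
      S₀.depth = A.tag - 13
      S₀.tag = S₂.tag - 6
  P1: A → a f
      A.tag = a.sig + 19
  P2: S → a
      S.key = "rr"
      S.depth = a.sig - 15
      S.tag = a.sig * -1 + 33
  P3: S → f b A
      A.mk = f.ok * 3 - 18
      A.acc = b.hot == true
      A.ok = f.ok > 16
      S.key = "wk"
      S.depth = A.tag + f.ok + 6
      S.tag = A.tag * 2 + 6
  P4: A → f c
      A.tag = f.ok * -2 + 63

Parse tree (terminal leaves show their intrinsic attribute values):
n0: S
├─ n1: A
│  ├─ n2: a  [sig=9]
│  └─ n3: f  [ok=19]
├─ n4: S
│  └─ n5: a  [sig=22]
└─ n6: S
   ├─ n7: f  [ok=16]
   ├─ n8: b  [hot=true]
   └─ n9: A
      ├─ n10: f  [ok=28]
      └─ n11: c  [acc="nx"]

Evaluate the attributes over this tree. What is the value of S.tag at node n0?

1. n1.mk = 2  [2]
2. n1.acc = false  [false]
3. n1.ok = true  [true]
4. n2.sig = 9  [terminal]
5. n3.ok = 19  [terminal]
6. n1.tag = 28  [a.sig + 19]
7. n5.sig = 22  [terminal]
8. n4.key = "rr"  ["rr"]
9. n4.depth = 7  [a.sig - 15]
10. n4.tag = 11  [a.sig * -1 + 33]
11. n7.ok = 16  [terminal]
12. n8.hot = true  [terminal]
13. n9.mk = 30  [f.ok * 3 - 18]
14. n9.acc = true  [b.hot == true]
15. n9.ok = false  [f.ok > 16]
16. n10.ok = 28  [terminal]
17. n11.acc = "nx"  [terminal]
18. n9.tag = 7  [f.ok * -2 + 63]
19. n6.key = "wk"  ["wk"]
20. n6.depth = 29  [A.tag + f.ok + 6]
21. n6.tag = 20  [A.tag * 2 + 6]
22. n0.key = "wkr"  [S₂.key ++ "r"]
23. n0.depth = 15  [A.tag - 13]
24. n0.tag = 14  [S₂.tag - 6]

14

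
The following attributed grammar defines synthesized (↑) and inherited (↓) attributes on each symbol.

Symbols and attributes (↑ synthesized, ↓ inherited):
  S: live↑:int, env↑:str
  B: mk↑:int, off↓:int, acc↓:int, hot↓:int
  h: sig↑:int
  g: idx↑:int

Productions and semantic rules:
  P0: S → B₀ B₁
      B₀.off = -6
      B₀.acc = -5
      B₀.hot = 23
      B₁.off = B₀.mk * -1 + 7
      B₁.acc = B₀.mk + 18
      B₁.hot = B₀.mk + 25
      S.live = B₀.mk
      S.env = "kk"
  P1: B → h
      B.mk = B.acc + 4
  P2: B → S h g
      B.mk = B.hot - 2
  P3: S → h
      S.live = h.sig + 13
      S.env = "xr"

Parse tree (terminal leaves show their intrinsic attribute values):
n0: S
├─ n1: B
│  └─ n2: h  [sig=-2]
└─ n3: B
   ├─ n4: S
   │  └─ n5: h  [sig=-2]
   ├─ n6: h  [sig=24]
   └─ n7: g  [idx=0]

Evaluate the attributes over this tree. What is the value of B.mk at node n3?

1. n1.off = -6  [-6]
2. n1.acc = -5  [-5]
3. n1.hot = 23  [23]
4. n2.sig = -2  [terminal]
5. n1.mk = -1  [B.acc + 4]
6. n3.off = 8  [B₀.mk * -1 + 7]
7. n3.acc = 17  [B₀.mk + 18]
8. n3.hot = 24  [B₀.mk + 25]
9. n5.sig = -2  [terminal]
10. n4.live = 11  [h.sig + 13]
11. n4.env = "xr"  ["xr"]
12. n6.sig = 24  [terminal]
13. n7.idx = 0  [terminal]
14. n3.mk = 22  [B.hot - 2]
15. n0.live = -1  [B₀.mk]
16. n0.env = "kk"  ["kk"]

22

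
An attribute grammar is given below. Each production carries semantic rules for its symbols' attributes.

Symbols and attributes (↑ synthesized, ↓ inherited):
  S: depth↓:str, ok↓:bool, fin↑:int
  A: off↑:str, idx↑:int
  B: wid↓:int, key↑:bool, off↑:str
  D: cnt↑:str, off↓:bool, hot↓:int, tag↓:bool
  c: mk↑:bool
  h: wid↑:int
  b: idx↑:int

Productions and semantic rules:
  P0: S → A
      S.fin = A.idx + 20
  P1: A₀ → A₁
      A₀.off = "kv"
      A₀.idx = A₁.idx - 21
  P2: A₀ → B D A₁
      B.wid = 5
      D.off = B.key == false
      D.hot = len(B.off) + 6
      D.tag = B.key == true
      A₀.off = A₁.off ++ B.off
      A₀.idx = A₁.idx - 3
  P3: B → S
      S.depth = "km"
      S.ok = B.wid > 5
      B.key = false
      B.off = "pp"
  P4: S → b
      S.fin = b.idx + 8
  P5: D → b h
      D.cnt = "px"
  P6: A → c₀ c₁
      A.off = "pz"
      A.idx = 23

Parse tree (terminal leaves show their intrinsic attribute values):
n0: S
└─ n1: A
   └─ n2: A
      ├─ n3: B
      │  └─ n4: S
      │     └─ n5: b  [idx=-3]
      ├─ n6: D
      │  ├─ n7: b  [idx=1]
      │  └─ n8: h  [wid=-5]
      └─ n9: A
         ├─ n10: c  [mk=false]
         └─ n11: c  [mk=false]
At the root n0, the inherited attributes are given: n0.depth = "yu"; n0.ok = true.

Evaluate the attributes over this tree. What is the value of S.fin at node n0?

1. n0.depth = "yu"  [given at root]
2. n0.ok = true  [given at root]
3. n3.wid = 5  [5]
4. n4.depth = "km"  ["km"]
5. n4.ok = false  [B.wid > 5]
6. n5.idx = -3  [terminal]
7. n4.fin = 5  [b.idx + 8]
8. n3.key = false  [false]
9. n3.off = "pp"  ["pp"]
10. n6.off = true  [B.key == false]
11. n6.hot = 8  [len(B.off) + 6]
12. n6.tag = false  [B.key == true]
13. n7.idx = 1  [terminal]
14. n8.wid = -5  [terminal]
15. n6.cnt = "px"  ["px"]
16. n10.mk = false  [terminal]
17. n11.mk = false  [terminal]
18. n9.off = "pz"  ["pz"]
19. n9.idx = 23  [23]
20. n2.off = "pzpp"  [A₁.off ++ B.off]
21. n2.idx = 20  [A₁.idx - 3]
22. n1.off = "kv"  ["kv"]
23. n1.idx = -1  [A₁.idx - 21]
24. n0.fin = 19  [A.idx + 20]

19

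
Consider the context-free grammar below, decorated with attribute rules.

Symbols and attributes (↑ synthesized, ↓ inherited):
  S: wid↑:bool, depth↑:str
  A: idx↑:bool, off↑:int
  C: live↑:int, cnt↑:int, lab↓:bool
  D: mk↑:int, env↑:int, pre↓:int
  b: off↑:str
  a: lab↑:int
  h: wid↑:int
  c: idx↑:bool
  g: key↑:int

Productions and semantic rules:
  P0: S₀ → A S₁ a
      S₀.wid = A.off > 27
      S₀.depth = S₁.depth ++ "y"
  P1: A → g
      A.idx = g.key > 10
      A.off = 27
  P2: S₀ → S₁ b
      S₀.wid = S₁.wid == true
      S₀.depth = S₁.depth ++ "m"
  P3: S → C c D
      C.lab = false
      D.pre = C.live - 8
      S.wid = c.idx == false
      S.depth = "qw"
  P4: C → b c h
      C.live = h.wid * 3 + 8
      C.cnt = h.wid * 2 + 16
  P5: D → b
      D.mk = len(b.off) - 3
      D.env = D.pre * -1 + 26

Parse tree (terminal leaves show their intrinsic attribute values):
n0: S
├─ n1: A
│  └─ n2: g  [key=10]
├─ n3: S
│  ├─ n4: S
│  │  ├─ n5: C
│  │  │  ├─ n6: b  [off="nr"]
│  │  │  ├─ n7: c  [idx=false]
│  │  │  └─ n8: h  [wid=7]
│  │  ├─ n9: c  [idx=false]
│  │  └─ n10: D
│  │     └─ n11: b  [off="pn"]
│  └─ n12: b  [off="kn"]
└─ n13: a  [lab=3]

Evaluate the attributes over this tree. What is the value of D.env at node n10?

5

1. n2.key = 10  [terminal]
2. n1.idx = false  [g.key > 10]
3. n1.off = 27  [27]
4. n5.lab = false  [false]
5. n6.off = "nr"  [terminal]
6. n7.idx = false  [terminal]
7. n8.wid = 7  [terminal]
8. n5.live = 29  [h.wid * 3 + 8]
9. n5.cnt = 30  [h.wid * 2 + 16]
10. n9.idx = false  [terminal]
11. n10.pre = 21  [C.live - 8]
12. n11.off = "pn"  [terminal]
13. n10.mk = -1  [len(b.off) - 3]
14. n10.env = 5  [D.pre * -1 + 26]
15. n4.wid = true  [c.idx == false]
16. n4.depth = "qw"  ["qw"]
17. n12.off = "kn"  [terminal]
18. n3.wid = true  [S₁.wid == true]
19. n3.depth = "qwm"  [S₁.depth ++ "m"]
20. n13.lab = 3  [terminal]
21. n0.wid = false  [A.off > 27]
22. n0.depth = "qwmy"  [S₁.depth ++ "y"]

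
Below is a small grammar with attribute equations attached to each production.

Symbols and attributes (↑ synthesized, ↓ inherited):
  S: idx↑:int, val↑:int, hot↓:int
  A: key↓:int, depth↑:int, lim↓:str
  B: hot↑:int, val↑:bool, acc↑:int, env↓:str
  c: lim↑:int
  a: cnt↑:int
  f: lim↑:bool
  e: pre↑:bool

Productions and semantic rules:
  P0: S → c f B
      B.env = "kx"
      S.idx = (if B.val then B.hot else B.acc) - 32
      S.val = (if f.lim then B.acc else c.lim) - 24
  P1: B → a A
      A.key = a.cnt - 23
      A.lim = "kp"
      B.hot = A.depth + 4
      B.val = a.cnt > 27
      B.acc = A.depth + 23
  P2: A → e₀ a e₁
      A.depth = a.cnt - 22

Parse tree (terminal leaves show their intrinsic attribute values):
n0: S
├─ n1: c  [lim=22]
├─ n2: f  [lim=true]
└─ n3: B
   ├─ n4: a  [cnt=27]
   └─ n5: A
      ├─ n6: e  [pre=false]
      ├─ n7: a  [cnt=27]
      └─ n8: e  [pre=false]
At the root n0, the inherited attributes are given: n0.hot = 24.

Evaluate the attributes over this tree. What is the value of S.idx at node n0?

1. n0.hot = 24  [given at root]
2. n1.lim = 22  [terminal]
3. n2.lim = true  [terminal]
4. n3.env = "kx"  ["kx"]
5. n4.cnt = 27  [terminal]
6. n5.key = 4  [a.cnt - 23]
7. n5.lim = "kp"  ["kp"]
8. n6.pre = false  [terminal]
9. n7.cnt = 27  [terminal]
10. n8.pre = false  [terminal]
11. n5.depth = 5  [a.cnt - 22]
12. n3.hot = 9  [A.depth + 4]
13. n3.val = false  [a.cnt > 27]
14. n3.acc = 28  [A.depth + 23]
15. n0.idx = -4  [(if B.val then B.hot else B.acc) - 32]
16. n0.val = 4  [(if f.lim then B.acc else c.lim) - 24]

-4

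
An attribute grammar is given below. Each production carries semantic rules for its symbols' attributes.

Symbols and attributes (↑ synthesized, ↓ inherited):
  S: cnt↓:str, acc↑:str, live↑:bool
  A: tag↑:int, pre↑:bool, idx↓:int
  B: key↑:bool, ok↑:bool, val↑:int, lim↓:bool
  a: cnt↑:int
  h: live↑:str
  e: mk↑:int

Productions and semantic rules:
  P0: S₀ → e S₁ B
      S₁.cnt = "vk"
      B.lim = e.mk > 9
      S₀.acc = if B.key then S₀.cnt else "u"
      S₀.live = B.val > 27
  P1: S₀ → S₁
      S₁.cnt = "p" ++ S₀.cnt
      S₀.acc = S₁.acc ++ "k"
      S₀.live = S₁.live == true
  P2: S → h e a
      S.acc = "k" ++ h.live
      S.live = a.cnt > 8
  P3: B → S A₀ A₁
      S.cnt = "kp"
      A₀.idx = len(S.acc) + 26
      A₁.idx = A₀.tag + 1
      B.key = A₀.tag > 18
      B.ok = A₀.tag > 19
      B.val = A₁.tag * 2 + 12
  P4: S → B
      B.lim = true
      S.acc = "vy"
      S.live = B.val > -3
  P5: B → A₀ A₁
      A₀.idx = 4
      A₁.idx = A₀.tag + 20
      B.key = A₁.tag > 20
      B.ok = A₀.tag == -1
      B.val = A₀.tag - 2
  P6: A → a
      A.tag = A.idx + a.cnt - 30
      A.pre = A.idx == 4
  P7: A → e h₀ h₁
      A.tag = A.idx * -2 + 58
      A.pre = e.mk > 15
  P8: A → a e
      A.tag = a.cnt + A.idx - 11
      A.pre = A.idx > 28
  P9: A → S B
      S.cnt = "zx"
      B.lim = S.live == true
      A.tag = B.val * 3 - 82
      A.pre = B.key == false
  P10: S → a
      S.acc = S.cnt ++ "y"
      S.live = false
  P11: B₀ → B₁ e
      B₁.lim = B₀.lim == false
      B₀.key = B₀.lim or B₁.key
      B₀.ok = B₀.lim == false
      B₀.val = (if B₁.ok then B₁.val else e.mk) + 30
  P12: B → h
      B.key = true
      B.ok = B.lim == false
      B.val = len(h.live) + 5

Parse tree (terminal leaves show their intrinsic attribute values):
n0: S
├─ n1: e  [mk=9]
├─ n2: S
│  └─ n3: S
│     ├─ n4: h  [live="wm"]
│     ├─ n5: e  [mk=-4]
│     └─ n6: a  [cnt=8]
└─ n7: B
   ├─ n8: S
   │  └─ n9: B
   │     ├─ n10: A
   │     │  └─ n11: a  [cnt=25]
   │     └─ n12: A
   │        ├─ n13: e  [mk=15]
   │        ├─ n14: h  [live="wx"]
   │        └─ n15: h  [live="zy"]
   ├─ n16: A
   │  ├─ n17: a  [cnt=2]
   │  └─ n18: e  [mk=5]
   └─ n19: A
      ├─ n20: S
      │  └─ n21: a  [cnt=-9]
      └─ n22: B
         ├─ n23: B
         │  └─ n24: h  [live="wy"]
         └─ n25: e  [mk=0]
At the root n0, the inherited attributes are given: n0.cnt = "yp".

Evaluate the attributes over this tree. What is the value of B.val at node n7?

1. n0.cnt = "yp"  [given at root]
2. n1.mk = 9  [terminal]
3. n2.cnt = "vk"  ["vk"]
4. n3.cnt = "pvk"  ["p" ++ S₀.cnt]
5. n4.live = "wm"  [terminal]
6. n5.mk = -4  [terminal]
7. n6.cnt = 8  [terminal]
8. n3.acc = "kwm"  ["k" ++ h.live]
9. n3.live = false  [a.cnt > 8]
10. n2.acc = "kwmk"  [S₁.acc ++ "k"]
11. n2.live = false  [S₁.live == true]
12. n7.lim = false  [e.mk > 9]
13. n8.cnt = "kp"  ["kp"]
14. n9.lim = true  [true]
15. n10.idx = 4  [4]
16. n11.cnt = 25  [terminal]
17. n10.tag = -1  [A.idx + a.cnt - 30]
18. n10.pre = true  [A.idx == 4]
19. n12.idx = 19  [A₀.tag + 20]
20. n13.mk = 15  [terminal]
21. n14.live = "wx"  [terminal]
22. n15.live = "zy"  [terminal]
23. n12.tag = 20  [A.idx * -2 + 58]
24. n12.pre = false  [e.mk > 15]
25. n9.key = false  [A₁.tag > 20]
26. n9.ok = true  [A₀.tag == -1]
27. n9.val = -3  [A₀.tag - 2]
28. n8.acc = "vy"  ["vy"]
29. n8.live = false  [B.val > -3]
30. n16.idx = 28  [len(S.acc) + 26]
31. n17.cnt = 2  [terminal]
32. n18.mk = 5  [terminal]
33. n16.tag = 19  [a.cnt + A.idx - 11]
34. n16.pre = false  [A.idx > 28]
35. n19.idx = 20  [A₀.tag + 1]
36. n20.cnt = "zx"  ["zx"]
37. n21.cnt = -9  [terminal]
38. n20.acc = "zxy"  [S.cnt ++ "y"]
39. n20.live = false  [false]
40. n22.lim = false  [S.live == true]
41. n23.lim = true  [B₀.lim == false]
42. n24.live = "wy"  [terminal]
43. n23.key = true  [true]
44. n23.ok = false  [B.lim == false]
45. n23.val = 7  [len(h.live) + 5]
46. n25.mk = 0  [terminal]
47. n22.key = true  [B₀.lim or B₁.key]
48. n22.ok = true  [B₀.lim == false]
49. n22.val = 30  [(if B₁.ok then B₁.val else e.mk) + 30]
50. n19.tag = 8  [B.val * 3 - 82]
51. n19.pre = false  [B.key == false]
52. n7.key = true  [A₀.tag > 18]
53. n7.ok = false  [A₀.tag > 19]
54. n7.val = 28  [A₁.tag * 2 + 12]
55. n0.acc = "yp"  [if B.key then S₀.cnt else "u"]
56. n0.live = true  [B.val > 27]

28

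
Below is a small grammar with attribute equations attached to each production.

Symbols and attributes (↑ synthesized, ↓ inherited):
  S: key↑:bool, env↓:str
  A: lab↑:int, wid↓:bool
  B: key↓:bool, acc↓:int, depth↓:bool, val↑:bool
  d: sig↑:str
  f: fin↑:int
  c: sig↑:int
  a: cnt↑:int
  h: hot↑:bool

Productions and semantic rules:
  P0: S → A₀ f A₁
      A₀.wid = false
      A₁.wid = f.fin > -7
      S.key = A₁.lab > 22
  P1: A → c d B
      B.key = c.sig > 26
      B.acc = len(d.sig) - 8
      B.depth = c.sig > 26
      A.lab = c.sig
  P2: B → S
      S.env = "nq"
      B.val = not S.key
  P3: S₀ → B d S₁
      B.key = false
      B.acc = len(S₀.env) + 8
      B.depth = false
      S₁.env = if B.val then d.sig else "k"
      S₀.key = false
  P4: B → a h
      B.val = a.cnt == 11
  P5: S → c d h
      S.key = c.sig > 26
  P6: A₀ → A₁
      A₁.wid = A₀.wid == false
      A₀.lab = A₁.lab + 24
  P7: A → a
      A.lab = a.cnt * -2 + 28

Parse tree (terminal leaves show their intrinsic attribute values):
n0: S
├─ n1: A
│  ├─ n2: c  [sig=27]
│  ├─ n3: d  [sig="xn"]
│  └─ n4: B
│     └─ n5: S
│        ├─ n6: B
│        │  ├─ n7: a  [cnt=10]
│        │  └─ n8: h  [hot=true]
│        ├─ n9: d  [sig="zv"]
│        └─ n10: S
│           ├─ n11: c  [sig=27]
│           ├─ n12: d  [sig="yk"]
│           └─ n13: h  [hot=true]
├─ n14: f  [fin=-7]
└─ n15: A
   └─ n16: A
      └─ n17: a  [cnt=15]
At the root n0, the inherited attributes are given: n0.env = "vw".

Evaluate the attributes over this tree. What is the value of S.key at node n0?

false

1. n0.env = "vw"  [given at root]
2. n1.wid = false  [false]
3. n2.sig = 27  [terminal]
4. n3.sig = "xn"  [terminal]
5. n4.key = true  [c.sig > 26]
6. n4.acc = -6  [len(d.sig) - 8]
7. n4.depth = true  [c.sig > 26]
8. n5.env = "nq"  ["nq"]
9. n6.key = false  [false]
10. n6.acc = 10  [len(S₀.env) + 8]
11. n6.depth = false  [false]
12. n7.cnt = 10  [terminal]
13. n8.hot = true  [terminal]
14. n6.val = false  [a.cnt == 11]
15. n9.sig = "zv"  [terminal]
16. n10.env = "k"  [if B.val then d.sig else "k"]
17. n11.sig = 27  [terminal]
18. n12.sig = "yk"  [terminal]
19. n13.hot = true  [terminal]
20. n10.key = true  [c.sig > 26]
21. n5.key = false  [false]
22. n4.val = true  [not S.key]
23. n1.lab = 27  [c.sig]
24. n14.fin = -7  [terminal]
25. n15.wid = false  [f.fin > -7]
26. n16.wid = true  [A₀.wid == false]
27. n17.cnt = 15  [terminal]
28. n16.lab = -2  [a.cnt * -2 + 28]
29. n15.lab = 22  [A₁.lab + 24]
30. n0.key = false  [A₁.lab > 22]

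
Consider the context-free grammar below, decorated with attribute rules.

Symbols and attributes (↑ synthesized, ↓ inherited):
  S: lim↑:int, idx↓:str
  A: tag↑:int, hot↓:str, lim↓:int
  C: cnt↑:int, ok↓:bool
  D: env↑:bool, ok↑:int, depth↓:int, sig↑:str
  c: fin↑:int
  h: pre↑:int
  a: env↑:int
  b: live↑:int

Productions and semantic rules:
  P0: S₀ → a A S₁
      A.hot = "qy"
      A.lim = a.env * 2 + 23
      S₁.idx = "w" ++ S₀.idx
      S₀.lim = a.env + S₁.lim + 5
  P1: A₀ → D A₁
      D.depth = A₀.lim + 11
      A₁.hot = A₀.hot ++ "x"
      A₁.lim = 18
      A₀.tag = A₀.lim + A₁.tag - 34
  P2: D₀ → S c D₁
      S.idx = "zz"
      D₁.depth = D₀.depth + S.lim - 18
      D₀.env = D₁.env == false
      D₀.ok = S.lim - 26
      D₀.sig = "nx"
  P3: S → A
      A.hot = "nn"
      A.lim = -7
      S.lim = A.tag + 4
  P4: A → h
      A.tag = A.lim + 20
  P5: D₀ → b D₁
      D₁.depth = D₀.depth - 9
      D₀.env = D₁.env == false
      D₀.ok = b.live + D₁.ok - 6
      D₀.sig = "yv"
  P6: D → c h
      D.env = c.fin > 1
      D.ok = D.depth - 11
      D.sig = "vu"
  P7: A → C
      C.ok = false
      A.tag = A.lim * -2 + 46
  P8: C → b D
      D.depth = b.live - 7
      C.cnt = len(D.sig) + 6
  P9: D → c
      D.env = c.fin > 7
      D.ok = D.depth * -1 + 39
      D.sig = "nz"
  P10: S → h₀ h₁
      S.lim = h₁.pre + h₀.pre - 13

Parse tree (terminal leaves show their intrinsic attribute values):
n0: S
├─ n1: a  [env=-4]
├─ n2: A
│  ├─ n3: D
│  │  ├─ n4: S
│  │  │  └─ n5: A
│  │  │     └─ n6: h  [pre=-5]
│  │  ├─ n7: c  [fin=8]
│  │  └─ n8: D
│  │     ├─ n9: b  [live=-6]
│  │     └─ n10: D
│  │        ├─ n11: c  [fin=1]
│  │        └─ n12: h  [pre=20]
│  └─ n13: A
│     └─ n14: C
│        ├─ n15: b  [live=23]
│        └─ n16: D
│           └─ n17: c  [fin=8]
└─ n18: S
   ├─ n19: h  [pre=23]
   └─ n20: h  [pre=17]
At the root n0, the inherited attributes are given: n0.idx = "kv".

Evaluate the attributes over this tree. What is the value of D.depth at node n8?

1. n0.idx = "kv"  [given at root]
2. n1.env = -4  [terminal]
3. n2.hot = "qy"  ["qy"]
4. n2.lim = 15  [a.env * 2 + 23]
5. n3.depth = 26  [A₀.lim + 11]
6. n4.idx = "zz"  ["zz"]
7. n5.hot = "nn"  ["nn"]
8. n5.lim = -7  [-7]
9. n6.pre = -5  [terminal]
10. n5.tag = 13  [A.lim + 20]
11. n4.lim = 17  [A.tag + 4]
12. n7.fin = 8  [terminal]
13. n8.depth = 25  [D₀.depth + S.lim - 18]
14. n9.live = -6  [terminal]
15. n10.depth = 16  [D₀.depth - 9]
16. n11.fin = 1  [terminal]
17. n12.pre = 20  [terminal]
18. n10.env = false  [c.fin > 1]
19. n10.ok = 5  [D.depth - 11]
20. n10.sig = "vu"  ["vu"]
21. n8.env = true  [D₁.env == false]
22. n8.ok = -7  [b.live + D₁.ok - 6]
23. n8.sig = "yv"  ["yv"]
24. n3.env = false  [D₁.env == false]
25. n3.ok = -9  [S.lim - 26]
26. n3.sig = "nx"  ["nx"]
27. n13.hot = "qyx"  [A₀.hot ++ "x"]
28. n13.lim = 18  [18]
29. n14.ok = false  [false]
30. n15.live = 23  [terminal]
31. n16.depth = 16  [b.live - 7]
32. n17.fin = 8  [terminal]
33. n16.env = true  [c.fin > 7]
34. n16.ok = 23  [D.depth * -1 + 39]
35. n16.sig = "nz"  ["nz"]
36. n14.cnt = 8  [len(D.sig) + 6]
37. n13.tag = 10  [A.lim * -2 + 46]
38. n2.tag = -9  [A₀.lim + A₁.tag - 34]
39. n18.idx = "wkv"  ["w" ++ S₀.idx]
40. n19.pre = 23  [terminal]
41. n20.pre = 17  [terminal]
42. n18.lim = 27  [h₁.pre + h₀.pre - 13]
43. n0.lim = 28  [a.env + S₁.lim + 5]

25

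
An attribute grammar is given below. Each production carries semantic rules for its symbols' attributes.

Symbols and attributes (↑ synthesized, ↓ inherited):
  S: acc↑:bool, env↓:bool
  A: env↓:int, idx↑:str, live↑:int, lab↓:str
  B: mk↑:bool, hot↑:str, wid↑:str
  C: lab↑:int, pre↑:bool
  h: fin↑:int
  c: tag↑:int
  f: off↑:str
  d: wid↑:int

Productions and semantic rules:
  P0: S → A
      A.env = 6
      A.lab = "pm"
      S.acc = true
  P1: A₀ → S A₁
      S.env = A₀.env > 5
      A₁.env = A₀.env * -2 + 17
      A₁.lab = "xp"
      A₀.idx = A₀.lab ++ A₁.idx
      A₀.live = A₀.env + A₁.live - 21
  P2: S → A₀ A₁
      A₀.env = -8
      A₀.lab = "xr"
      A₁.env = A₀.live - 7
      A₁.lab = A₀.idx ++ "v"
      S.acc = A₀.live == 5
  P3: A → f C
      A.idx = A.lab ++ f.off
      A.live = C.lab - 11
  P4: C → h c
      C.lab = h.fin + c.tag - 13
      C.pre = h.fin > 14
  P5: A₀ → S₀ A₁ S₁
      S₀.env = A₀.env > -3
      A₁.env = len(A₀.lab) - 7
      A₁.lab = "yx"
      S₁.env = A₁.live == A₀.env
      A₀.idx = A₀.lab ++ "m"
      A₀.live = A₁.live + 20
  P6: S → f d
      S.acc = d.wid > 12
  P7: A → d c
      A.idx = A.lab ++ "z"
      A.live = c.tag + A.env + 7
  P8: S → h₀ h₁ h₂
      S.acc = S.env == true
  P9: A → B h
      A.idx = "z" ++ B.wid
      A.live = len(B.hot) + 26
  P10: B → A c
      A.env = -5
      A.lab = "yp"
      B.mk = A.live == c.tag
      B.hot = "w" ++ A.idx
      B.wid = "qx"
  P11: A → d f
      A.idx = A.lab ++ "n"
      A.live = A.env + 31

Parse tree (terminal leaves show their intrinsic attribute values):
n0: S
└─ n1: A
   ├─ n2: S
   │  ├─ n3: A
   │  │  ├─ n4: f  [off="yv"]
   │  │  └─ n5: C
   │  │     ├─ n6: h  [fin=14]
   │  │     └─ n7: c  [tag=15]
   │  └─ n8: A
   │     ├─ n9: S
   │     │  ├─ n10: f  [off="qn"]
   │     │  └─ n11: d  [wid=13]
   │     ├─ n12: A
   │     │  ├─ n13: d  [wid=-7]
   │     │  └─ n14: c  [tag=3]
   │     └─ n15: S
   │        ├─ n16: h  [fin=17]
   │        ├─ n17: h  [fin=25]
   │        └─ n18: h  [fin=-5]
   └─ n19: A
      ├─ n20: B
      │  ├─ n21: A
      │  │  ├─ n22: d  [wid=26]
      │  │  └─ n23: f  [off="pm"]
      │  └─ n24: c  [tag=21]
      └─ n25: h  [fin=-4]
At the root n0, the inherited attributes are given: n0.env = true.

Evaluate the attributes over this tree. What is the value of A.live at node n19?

30

1. n0.env = true  [given at root]
2. n1.env = 6  [6]
3. n1.lab = "pm"  ["pm"]
4. n2.env = true  [A₀.env > 5]
5. n3.env = -8  [-8]
6. n3.lab = "xr"  ["xr"]
7. n4.off = "yv"  [terminal]
8. n6.fin = 14  [terminal]
9. n7.tag = 15  [terminal]
10. n5.lab = 16  [h.fin + c.tag - 13]
11. n5.pre = false  [h.fin > 14]
12. n3.idx = "xryv"  [A.lab ++ f.off]
13. n3.live = 5  [C.lab - 11]
14. n8.env = -2  [A₀.live - 7]
15. n8.lab = "xryvv"  [A₀.idx ++ "v"]
16. n9.env = true  [A₀.env > -3]
17. n10.off = "qn"  [terminal]
18. n11.wid = 13  [terminal]
19. n9.acc = true  [d.wid > 12]
20. n12.env = -2  [len(A₀.lab) - 7]
21. n12.lab = "yx"  ["yx"]
22. n13.wid = -7  [terminal]
23. n14.tag = 3  [terminal]
24. n12.idx = "yxz"  [A.lab ++ "z"]
25. n12.live = 8  [c.tag + A.env + 7]
26. n15.env = false  [A₁.live == A₀.env]
27. n16.fin = 17  [terminal]
28. n17.fin = 25  [terminal]
29. n18.fin = -5  [terminal]
30. n15.acc = false  [S.env == true]
31. n8.idx = "xryvvm"  [A₀.lab ++ "m"]
32. n8.live = 28  [A₁.live + 20]
33. n2.acc = true  [A₀.live == 5]
34. n19.env = 5  [A₀.env * -2 + 17]
35. n19.lab = "xp"  ["xp"]
36. n21.env = -5  [-5]
37. n21.lab = "yp"  ["yp"]
38. n22.wid = 26  [terminal]
39. n23.off = "pm"  [terminal]
40. n21.idx = "ypn"  [A.lab ++ "n"]
41. n21.live = 26  [A.env + 31]
42. n24.tag = 21  [terminal]
43. n20.mk = false  [A.live == c.tag]
44. n20.hot = "wypn"  ["w" ++ A.idx]
45. n20.wid = "qx"  ["qx"]
46. n25.fin = -4  [terminal]
47. n19.idx = "zqx"  ["z" ++ B.wid]
48. n19.live = 30  [len(B.hot) + 26]
49. n1.idx = "pmzqx"  [A₀.lab ++ A₁.idx]
50. n1.live = 15  [A₀.env + A₁.live - 21]
51. n0.acc = true  [true]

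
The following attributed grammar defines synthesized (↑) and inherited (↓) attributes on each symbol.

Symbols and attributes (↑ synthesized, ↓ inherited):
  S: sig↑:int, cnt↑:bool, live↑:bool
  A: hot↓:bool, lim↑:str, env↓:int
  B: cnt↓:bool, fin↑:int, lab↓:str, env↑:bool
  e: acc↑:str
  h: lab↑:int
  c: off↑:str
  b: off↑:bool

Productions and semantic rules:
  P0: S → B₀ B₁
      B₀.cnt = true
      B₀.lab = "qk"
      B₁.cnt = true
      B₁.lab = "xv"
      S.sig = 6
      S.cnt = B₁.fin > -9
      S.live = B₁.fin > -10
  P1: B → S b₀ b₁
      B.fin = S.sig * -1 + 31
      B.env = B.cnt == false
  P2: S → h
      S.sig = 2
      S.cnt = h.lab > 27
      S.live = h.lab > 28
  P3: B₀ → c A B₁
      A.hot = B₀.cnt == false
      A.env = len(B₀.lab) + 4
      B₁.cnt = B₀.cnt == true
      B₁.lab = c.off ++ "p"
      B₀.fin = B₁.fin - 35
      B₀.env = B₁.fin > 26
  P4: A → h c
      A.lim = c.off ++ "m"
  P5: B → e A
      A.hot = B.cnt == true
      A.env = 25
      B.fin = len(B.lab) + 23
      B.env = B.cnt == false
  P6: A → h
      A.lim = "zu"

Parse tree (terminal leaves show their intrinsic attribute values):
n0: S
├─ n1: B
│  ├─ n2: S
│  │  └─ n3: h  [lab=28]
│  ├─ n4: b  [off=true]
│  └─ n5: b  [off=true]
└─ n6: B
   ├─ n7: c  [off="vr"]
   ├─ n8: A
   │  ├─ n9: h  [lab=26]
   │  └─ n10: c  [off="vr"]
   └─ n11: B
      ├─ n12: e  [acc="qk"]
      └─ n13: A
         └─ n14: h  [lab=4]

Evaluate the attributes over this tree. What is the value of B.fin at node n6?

1. n1.cnt = true  [true]
2. n1.lab = "qk"  ["qk"]
3. n3.lab = 28  [terminal]
4. n2.sig = 2  [2]
5. n2.cnt = true  [h.lab > 27]
6. n2.live = false  [h.lab > 28]
7. n4.off = true  [terminal]
8. n5.off = true  [terminal]
9. n1.fin = 29  [S.sig * -1 + 31]
10. n1.env = false  [B.cnt == false]
11. n6.cnt = true  [true]
12. n6.lab = "xv"  ["xv"]
13. n7.off = "vr"  [terminal]
14. n8.hot = false  [B₀.cnt == false]
15. n8.env = 6  [len(B₀.lab) + 4]
16. n9.lab = 26  [terminal]
17. n10.off = "vr"  [terminal]
18. n8.lim = "vrm"  [c.off ++ "m"]
19. n11.cnt = true  [B₀.cnt == true]
20. n11.lab = "vrp"  [c.off ++ "p"]
21. n12.acc = "qk"  [terminal]
22. n13.hot = true  [B.cnt == true]
23. n13.env = 25  [25]
24. n14.lab = 4  [terminal]
25. n13.lim = "zu"  ["zu"]
26. n11.fin = 26  [len(B.lab) + 23]
27. n11.env = false  [B.cnt == false]
28. n6.fin = -9  [B₁.fin - 35]
29. n6.env = false  [B₁.fin > 26]
30. n0.sig = 6  [6]
31. n0.cnt = false  [B₁.fin > -9]
32. n0.live = true  [B₁.fin > -10]

-9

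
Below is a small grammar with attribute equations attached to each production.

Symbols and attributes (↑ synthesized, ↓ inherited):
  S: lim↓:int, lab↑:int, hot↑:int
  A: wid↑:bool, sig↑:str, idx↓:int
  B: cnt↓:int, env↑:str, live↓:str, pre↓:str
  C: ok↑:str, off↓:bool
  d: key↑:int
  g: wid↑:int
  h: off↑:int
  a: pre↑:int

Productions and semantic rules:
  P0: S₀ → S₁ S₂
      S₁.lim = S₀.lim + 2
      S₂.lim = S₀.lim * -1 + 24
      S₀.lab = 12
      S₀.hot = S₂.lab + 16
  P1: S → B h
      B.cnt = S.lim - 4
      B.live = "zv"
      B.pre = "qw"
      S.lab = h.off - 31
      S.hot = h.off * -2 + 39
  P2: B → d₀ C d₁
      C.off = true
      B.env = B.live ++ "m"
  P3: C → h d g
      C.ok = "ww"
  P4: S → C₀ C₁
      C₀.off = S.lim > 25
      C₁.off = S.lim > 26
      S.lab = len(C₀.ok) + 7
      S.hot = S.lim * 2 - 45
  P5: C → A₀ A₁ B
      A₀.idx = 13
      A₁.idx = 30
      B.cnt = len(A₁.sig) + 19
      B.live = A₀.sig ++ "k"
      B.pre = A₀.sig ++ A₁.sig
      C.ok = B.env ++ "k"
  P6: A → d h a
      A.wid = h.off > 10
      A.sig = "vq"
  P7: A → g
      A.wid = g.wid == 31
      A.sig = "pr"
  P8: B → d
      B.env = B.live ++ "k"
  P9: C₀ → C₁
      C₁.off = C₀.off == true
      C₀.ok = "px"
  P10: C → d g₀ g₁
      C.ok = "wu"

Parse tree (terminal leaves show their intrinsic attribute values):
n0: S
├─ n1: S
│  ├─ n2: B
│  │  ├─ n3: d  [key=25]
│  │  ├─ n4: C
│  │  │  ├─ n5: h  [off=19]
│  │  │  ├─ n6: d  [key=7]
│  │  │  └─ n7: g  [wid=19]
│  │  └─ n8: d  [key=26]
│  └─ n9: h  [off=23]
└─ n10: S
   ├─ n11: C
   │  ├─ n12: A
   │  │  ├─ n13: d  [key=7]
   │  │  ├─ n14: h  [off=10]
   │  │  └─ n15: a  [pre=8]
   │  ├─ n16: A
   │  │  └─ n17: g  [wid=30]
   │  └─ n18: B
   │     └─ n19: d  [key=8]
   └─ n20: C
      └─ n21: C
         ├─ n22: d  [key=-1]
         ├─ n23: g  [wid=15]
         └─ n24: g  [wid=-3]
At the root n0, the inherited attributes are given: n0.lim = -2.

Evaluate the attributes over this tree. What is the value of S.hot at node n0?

28

1. n0.lim = -2  [given at root]
2. n1.lim = 0  [S₀.lim + 2]
3. n2.cnt = -4  [S.lim - 4]
4. n2.live = "zv"  ["zv"]
5. n2.pre = "qw"  ["qw"]
6. n3.key = 25  [terminal]
7. n4.off = true  [true]
8. n5.off = 19  [terminal]
9. n6.key = 7  [terminal]
10. n7.wid = 19  [terminal]
11. n4.ok = "ww"  ["ww"]
12. n8.key = 26  [terminal]
13. n2.env = "zvm"  [B.live ++ "m"]
14. n9.off = 23  [terminal]
15. n1.lab = -8  [h.off - 31]
16. n1.hot = -7  [h.off * -2 + 39]
17. n10.lim = 26  [S₀.lim * -1 + 24]
18. n11.off = true  [S.lim > 25]
19. n12.idx = 13  [13]
20. n13.key = 7  [terminal]
21. n14.off = 10  [terminal]
22. n15.pre = 8  [terminal]
23. n12.wid = false  [h.off > 10]
24. n12.sig = "vq"  ["vq"]
25. n16.idx = 30  [30]
26. n17.wid = 30  [terminal]
27. n16.wid = false  [g.wid == 31]
28. n16.sig = "pr"  ["pr"]
29. n18.cnt = 21  [len(A₁.sig) + 19]
30. n18.live = "vqk"  [A₀.sig ++ "k"]
31. n18.pre = "vqpr"  [A₀.sig ++ A₁.sig]
32. n19.key = 8  [terminal]
33. n18.env = "vqkk"  [B.live ++ "k"]
34. n11.ok = "vqkkk"  [B.env ++ "k"]
35. n20.off = false  [S.lim > 26]
36. n21.off = false  [C₀.off == true]
37. n22.key = -1  [terminal]
38. n23.wid = 15  [terminal]
39. n24.wid = -3  [terminal]
40. n21.ok = "wu"  ["wu"]
41. n20.ok = "px"  ["px"]
42. n10.lab = 12  [len(C₀.ok) + 7]
43. n10.hot = 7  [S.lim * 2 - 45]
44. n0.lab = 12  [12]
45. n0.hot = 28  [S₂.lab + 16]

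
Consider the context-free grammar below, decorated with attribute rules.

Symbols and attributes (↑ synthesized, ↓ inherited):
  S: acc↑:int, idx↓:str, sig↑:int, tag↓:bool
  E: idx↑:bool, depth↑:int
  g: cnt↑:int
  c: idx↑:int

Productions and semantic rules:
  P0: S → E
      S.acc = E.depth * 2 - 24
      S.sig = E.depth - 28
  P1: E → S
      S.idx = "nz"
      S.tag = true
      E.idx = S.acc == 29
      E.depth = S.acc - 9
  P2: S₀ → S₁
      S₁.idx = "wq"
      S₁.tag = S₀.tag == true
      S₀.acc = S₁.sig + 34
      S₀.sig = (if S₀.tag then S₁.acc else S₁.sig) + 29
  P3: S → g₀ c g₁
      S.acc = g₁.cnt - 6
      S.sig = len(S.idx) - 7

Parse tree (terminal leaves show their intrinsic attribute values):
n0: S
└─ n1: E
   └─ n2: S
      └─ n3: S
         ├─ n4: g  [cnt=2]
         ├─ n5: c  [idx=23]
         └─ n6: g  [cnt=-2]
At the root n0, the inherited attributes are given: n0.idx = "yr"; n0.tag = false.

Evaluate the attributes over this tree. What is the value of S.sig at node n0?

1. n0.idx = "yr"  [given at root]
2. n0.tag = false  [given at root]
3. n2.idx = "nz"  ["nz"]
4. n2.tag = true  [true]
5. n3.idx = "wq"  ["wq"]
6. n3.tag = true  [S₀.tag == true]
7. n4.cnt = 2  [terminal]
8. n5.idx = 23  [terminal]
9. n6.cnt = -2  [terminal]
10. n3.acc = -8  [g₁.cnt - 6]
11. n3.sig = -5  [len(S.idx) - 7]
12. n2.acc = 29  [S₁.sig + 34]
13. n2.sig = 21  [(if S₀.tag then S₁.acc else S₁.sig) + 29]
14. n1.idx = true  [S.acc == 29]
15. n1.depth = 20  [S.acc - 9]
16. n0.acc = 16  [E.depth * 2 - 24]
17. n0.sig = -8  [E.depth - 28]

-8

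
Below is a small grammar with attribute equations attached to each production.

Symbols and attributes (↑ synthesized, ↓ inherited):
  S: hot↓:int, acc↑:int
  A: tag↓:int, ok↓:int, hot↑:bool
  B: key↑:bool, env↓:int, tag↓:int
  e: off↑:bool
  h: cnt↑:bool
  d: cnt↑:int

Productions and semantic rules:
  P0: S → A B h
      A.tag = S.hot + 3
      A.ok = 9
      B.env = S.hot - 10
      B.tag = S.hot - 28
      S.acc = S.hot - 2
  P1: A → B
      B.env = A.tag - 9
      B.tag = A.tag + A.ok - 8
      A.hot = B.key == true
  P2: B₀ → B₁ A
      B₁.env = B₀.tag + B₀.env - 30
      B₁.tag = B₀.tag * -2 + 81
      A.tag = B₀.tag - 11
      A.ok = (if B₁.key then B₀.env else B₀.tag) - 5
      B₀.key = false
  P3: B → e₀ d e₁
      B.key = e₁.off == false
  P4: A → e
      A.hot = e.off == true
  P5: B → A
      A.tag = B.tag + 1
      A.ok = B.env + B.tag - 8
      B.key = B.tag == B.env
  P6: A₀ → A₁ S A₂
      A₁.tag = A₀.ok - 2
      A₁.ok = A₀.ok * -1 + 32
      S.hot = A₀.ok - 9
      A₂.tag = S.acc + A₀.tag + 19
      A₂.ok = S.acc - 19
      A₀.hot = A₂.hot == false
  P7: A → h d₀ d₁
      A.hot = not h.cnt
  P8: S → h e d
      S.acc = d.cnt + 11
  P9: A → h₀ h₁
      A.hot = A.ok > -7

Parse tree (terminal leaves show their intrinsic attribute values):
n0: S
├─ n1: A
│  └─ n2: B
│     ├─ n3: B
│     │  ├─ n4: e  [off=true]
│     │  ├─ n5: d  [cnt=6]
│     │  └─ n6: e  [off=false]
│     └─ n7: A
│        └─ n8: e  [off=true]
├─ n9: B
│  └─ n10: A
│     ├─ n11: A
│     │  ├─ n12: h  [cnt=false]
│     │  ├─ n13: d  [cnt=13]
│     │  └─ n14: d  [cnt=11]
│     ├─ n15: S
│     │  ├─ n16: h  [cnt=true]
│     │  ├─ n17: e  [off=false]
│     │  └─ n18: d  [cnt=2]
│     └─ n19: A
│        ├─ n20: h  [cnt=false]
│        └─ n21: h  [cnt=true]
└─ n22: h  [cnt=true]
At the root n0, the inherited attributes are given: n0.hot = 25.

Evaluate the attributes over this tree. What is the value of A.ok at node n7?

14

1. n0.hot = 25  [given at root]
2. n1.tag = 28  [S.hot + 3]
3. n1.ok = 9  [9]
4. n2.env = 19  [A.tag - 9]
5. n2.tag = 29  [A.tag + A.ok - 8]
6. n3.env = 18  [B₀.tag + B₀.env - 30]
7. n3.tag = 23  [B₀.tag * -2 + 81]
8. n4.off = true  [terminal]
9. n5.cnt = 6  [terminal]
10. n6.off = false  [terminal]
11. n3.key = true  [e₁.off == false]
12. n7.tag = 18  [B₀.tag - 11]
13. n7.ok = 14  [(if B₁.key then B₀.env else B₀.tag) - 5]
14. n8.off = true  [terminal]
15. n7.hot = true  [e.off == true]
16. n2.key = false  [false]
17. n1.hot = false  [B.key == true]
18. n9.env = 15  [S.hot - 10]
19. n9.tag = -3  [S.hot - 28]
20. n10.tag = -2  [B.tag + 1]
21. n10.ok = 4  [B.env + B.tag - 8]
22. n11.tag = 2  [A₀.ok - 2]
23. n11.ok = 28  [A₀.ok * -1 + 32]
24. n12.cnt = false  [terminal]
25. n13.cnt = 13  [terminal]
26. n14.cnt = 11  [terminal]
27. n11.hot = true  [not h.cnt]
28. n15.hot = -5  [A₀.ok - 9]
29. n16.cnt = true  [terminal]
30. n17.off = false  [terminal]
31. n18.cnt = 2  [terminal]
32. n15.acc = 13  [d.cnt + 11]
33. n19.tag = 30  [S.acc + A₀.tag + 19]
34. n19.ok = -6  [S.acc - 19]
35. n20.cnt = false  [terminal]
36. n21.cnt = true  [terminal]
37. n19.hot = true  [A.ok > -7]
38. n10.hot = false  [A₂.hot == false]
39. n9.key = false  [B.tag == B.env]
40. n22.cnt = true  [terminal]
41. n0.acc = 23  [S.hot - 2]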